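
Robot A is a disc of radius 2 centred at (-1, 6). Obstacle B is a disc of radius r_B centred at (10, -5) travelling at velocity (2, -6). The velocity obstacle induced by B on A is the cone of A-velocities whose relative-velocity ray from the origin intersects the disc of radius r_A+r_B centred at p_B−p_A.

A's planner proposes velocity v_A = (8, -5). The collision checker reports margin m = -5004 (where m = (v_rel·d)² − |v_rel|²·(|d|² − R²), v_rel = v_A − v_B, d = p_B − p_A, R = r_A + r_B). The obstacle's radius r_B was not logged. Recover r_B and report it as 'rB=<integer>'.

m = -5004
d = (11, -11);  v_rel = (6, 1),  |v_rel|² = 37
v_rel×d = (6)·(-11) − (1)·(11) = -77
since m = R²·37 − (-77)²:  R² = (5929 + -5004) / 37 = 25
R = √25 = 5  ⇒  r_B = 5 − 2 = 3

rB=3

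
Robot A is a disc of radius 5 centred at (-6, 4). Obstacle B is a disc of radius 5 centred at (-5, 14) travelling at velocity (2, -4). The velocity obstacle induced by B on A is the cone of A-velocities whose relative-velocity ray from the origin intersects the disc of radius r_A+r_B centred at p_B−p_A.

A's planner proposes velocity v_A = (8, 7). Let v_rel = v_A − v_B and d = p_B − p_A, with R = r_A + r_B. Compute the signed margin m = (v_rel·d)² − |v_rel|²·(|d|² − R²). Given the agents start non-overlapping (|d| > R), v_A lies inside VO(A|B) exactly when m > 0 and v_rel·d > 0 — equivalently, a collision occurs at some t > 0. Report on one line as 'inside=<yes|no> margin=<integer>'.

d = (1, 10),  |d|² = 101;  R = 5+5 = 10,  c = 101−10² = 1
v_rel = (6, 11),  |v_rel|² = 157;  v_rel·d = (6)·(1) + (11)·(10) = 116
157·t² − 232·t + 1 = 0  ⇒  m = 116² − 157·1 = 13299
m = 13299 > 0,  v_rel·d = 116 > 0  ⇒  inside

inside=yes margin=13299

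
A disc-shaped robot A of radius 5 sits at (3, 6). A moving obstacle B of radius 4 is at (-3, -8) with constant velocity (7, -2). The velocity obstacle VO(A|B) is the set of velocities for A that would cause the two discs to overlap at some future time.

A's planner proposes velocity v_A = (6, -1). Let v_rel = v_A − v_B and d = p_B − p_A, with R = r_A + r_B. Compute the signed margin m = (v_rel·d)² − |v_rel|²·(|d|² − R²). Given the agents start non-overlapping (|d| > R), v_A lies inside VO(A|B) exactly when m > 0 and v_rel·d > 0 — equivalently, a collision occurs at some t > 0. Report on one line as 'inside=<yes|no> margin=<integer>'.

d = (-6, -14),  |d|² = 232;  R = 5+4 = 9,  c = 232−9² = 151
v_rel = (-1, 1),  |v_rel|² = 2;  v_rel·d = (-1)·(-6) + (1)·(-14) = -8
2·t² + 16·t + 151 = 0  ⇒  m = (-8)² − 2·151 = -238
m = -238 < 0,  v_rel·d = -8 < 0  ⇒  outside

inside=no margin=-238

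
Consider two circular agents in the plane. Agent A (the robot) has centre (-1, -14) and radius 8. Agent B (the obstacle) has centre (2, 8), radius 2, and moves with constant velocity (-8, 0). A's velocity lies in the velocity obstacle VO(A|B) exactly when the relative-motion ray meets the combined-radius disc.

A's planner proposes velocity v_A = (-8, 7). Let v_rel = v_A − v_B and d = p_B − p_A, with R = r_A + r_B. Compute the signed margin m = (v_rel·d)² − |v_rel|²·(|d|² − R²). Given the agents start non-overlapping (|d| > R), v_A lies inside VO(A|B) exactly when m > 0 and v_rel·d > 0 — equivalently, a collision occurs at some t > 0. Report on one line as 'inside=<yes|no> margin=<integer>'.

d = (3, 22),  |d|² = 493;  R = 8+2 = 10,  c = 493−10² = 393
v_rel = (0, 7),  |v_rel|² = 49;  v_rel·d = (0)·(3) + (7)·(22) = 154
49·t² − 308·t + 393 = 0  ⇒  m = 154² − 49·393 = 4459
m = 4459 > 0,  v_rel·d = 154 > 0  ⇒  inside

inside=yes margin=4459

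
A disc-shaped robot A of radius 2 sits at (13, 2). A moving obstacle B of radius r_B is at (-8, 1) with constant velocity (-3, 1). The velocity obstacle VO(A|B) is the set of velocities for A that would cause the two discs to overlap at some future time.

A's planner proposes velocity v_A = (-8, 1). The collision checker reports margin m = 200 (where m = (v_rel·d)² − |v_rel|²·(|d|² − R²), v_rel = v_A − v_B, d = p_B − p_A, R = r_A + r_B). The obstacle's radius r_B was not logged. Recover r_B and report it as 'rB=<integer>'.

m = 200
d = (-21, -1);  v_rel = (-5, 0),  |v_rel|² = 25
v_rel×d = (-5)·(-1) − (0)·(-21) = 5
since m = R²·25 − 5²:  R² = (25 + 200) / 25 = 9
R = √9 = 3  ⇒  r_B = 3 − 2 = 1

rB=1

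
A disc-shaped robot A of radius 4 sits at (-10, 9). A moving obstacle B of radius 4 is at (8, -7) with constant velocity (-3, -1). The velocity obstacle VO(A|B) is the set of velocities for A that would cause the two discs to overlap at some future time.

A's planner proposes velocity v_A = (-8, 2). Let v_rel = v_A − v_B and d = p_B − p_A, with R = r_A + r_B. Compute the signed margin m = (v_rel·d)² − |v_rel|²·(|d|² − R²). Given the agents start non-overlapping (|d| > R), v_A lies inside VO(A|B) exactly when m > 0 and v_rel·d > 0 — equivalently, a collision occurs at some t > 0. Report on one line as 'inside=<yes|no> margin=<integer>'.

d = (18, -16),  |d|² = 580;  R = 4+4 = 8,  c = 580−8² = 516
v_rel = (-5, 3),  |v_rel|² = 34;  v_rel·d = (-5)·(18) + (3)·(-16) = -138
34·t² + 276·t + 516 = 0  ⇒  m = (-138)² − 34·516 = 1500
m = 1500 > 0,  v_rel·d = -138 < 0  ⇒  outside

inside=no margin=1500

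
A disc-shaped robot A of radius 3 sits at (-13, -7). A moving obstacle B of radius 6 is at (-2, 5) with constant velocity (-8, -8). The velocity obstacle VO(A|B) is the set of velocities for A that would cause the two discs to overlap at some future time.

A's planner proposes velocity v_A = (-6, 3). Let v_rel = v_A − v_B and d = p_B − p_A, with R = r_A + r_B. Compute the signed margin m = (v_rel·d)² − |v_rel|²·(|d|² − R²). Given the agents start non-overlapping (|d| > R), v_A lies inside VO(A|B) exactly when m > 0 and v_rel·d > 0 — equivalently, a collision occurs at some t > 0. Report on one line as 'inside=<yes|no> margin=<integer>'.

d = (11, 12),  |d|² = 265;  R = 3+6 = 9,  c = 265−9² = 184
v_rel = (2, 11),  |v_rel|² = 125;  v_rel·d = (2)·(11) + (11)·(12) = 154
125·t² − 308·t + 184 = 0  ⇒  m = 154² − 125·184 = 716
m = 716 > 0,  v_rel·d = 154 > 0  ⇒  inside

inside=yes margin=716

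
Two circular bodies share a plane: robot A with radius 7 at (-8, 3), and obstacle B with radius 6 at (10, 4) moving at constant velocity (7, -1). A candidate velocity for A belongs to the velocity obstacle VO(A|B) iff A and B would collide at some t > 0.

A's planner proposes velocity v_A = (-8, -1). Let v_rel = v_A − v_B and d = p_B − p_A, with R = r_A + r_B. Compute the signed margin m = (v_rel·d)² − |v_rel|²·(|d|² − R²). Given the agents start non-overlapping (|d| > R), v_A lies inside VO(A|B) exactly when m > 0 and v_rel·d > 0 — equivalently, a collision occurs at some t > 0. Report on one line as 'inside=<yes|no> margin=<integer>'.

d = (18, 1),  |d|² = 325;  R = 7+6 = 13,  c = 325−13² = 156
v_rel = (-15, 0),  |v_rel|² = 225;  v_rel·d = (-15)·(18) + (0)·(1) = -270
225·t² + 540·t + 156 = 0  ⇒  m = (-270)² − 225·156 = 37800
m = 37800 > 0,  v_rel·d = -270 < 0  ⇒  outside

inside=no margin=37800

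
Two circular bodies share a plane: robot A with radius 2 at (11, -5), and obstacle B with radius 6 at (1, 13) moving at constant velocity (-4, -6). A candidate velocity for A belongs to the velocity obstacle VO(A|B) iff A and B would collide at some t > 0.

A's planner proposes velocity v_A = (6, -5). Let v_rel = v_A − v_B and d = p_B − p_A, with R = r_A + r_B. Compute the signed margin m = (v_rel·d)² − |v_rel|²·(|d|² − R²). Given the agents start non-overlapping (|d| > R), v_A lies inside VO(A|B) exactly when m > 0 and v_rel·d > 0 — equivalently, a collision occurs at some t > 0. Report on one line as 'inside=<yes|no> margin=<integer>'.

d = (-10, 18),  |d|² = 424;  R = 2+6 = 8,  c = 424−8² = 360
v_rel = (10, 1),  |v_rel|² = 101;  v_rel·d = (10)·(-10) + (1)·(18) = -82
101·t² + 164·t + 360 = 0  ⇒  m = (-82)² − 101·360 = -29636
m = -29636 < 0,  v_rel·d = -82 < 0  ⇒  outside

inside=no margin=-29636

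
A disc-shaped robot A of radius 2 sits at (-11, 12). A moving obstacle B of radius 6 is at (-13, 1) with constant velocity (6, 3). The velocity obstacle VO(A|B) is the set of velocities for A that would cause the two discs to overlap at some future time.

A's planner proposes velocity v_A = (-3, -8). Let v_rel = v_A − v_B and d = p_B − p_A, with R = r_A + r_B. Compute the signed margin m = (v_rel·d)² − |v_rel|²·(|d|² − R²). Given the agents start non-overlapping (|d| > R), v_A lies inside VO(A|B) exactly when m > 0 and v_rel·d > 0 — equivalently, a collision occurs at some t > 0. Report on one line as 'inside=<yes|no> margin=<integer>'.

d = (-2, -11),  |d|² = 125;  R = 2+6 = 8,  c = 125−8² = 61
v_rel = (-9, -11),  |v_rel|² = 202;  v_rel·d = (-9)·(-2) + (-11)·(-11) = 139
202·t² − 278·t + 61 = 0  ⇒  m = 139² − 202·61 = 6999
m = 6999 > 0,  v_rel·d = 139 > 0  ⇒  inside

inside=yes margin=6999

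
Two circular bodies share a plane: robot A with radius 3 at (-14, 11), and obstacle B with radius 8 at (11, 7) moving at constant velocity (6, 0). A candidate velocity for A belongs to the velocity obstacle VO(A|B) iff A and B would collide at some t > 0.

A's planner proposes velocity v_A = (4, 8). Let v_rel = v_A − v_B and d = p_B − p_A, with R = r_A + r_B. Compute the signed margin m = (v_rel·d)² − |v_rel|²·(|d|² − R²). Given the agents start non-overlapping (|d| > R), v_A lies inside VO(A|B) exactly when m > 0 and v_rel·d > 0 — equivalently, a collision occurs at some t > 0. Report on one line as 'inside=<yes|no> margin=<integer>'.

d = (25, -4),  |d|² = 641;  R = 3+8 = 11,  c = 641−11² = 520
v_rel = (-2, 8),  |v_rel|² = 68;  v_rel·d = (-2)·(25) + (8)·(-4) = -82
68·t² + 164·t + 520 = 0  ⇒  m = (-82)² − 68·520 = -28636
m = -28636 < 0,  v_rel·d = -82 < 0  ⇒  outside

inside=no margin=-28636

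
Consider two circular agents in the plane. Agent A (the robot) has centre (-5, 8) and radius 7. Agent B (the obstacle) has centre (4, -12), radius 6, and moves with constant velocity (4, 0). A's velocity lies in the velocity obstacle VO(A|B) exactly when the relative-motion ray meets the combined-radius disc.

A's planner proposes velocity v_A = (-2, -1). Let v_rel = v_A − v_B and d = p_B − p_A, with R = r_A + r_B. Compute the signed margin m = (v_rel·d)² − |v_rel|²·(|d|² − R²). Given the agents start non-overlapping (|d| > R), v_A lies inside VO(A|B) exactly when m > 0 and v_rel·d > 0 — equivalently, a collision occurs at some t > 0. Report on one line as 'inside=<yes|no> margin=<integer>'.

d = (9, -20),  |d|² = 481;  R = 7+6 = 13,  c = 481−13² = 312
v_rel = (-6, -1),  |v_rel|² = 37;  v_rel·d = (-6)·(9) + (-1)·(-20) = -34
37·t² + 68·t + 312 = 0  ⇒  m = (-34)² − 37·312 = -10388
m = -10388 < 0,  v_rel·d = -34 < 0  ⇒  outside

inside=no margin=-10388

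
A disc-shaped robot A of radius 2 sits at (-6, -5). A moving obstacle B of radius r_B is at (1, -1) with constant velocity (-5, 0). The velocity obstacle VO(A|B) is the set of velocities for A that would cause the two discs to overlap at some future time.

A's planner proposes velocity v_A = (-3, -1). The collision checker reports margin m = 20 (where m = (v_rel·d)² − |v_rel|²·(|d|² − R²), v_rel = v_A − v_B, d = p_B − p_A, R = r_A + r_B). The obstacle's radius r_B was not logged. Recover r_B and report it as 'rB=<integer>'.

m = 20
d = (7, 4);  v_rel = (2, -1),  |v_rel|² = 5
v_rel×d = (2)·(4) − (-1)·(7) = 15
since m = R²·5 − 15²:  R² = (225 + 20) / 5 = 49
R = √49 = 7  ⇒  r_B = 7 − 2 = 5

rB=5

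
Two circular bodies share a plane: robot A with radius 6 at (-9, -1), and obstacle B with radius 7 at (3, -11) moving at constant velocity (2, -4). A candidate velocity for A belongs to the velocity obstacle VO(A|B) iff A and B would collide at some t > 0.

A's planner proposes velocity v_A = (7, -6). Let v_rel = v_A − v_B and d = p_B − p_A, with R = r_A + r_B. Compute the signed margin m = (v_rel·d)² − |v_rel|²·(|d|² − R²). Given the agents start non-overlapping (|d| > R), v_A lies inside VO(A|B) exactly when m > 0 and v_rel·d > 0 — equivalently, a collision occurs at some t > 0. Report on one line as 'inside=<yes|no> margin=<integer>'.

d = (12, -10),  |d|² = 244;  R = 6+7 = 13,  c = 244−13² = 75
v_rel = (5, -2),  |v_rel|² = 29;  v_rel·d = (5)·(12) + (-2)·(-10) = 80
29·t² − 160·t + 75 = 0  ⇒  m = 80² − 29·75 = 4225
m = 4225 > 0,  v_rel·d = 80 > 0  ⇒  inside

inside=yes margin=4225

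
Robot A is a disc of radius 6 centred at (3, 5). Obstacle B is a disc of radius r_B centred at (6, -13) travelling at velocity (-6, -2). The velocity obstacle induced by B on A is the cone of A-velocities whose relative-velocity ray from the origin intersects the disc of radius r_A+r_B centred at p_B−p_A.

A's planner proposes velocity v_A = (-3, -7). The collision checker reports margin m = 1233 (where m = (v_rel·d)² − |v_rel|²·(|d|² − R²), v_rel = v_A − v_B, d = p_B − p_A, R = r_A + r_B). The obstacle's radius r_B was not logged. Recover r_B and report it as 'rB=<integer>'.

m = 1233
d = (3, -18);  v_rel = (3, -5),  |v_rel|² = 34
v_rel×d = (3)·(-18) − (-5)·(3) = -39
since m = R²·34 − (-39)²:  R² = (1521 + 1233) / 34 = 81
R = √81 = 9  ⇒  r_B = 9 − 6 = 3

rB=3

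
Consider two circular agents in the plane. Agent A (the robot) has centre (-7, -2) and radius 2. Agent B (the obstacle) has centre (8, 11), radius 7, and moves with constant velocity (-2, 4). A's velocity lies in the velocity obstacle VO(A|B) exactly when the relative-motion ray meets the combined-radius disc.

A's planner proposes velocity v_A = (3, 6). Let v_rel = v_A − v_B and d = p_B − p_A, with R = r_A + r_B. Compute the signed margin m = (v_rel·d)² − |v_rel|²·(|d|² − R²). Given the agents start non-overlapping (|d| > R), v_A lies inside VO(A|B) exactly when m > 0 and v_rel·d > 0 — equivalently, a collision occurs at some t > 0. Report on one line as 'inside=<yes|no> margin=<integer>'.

d = (15, 13),  |d|² = 394;  R = 2+7 = 9,  c = 394−9² = 313
v_rel = (5, 2),  |v_rel|² = 29;  v_rel·d = (5)·(15) + (2)·(13) = 101
29·t² − 202·t + 313 = 0  ⇒  m = 101² − 29·313 = 1124
m = 1124 > 0,  v_rel·d = 101 > 0  ⇒  inside

inside=yes margin=1124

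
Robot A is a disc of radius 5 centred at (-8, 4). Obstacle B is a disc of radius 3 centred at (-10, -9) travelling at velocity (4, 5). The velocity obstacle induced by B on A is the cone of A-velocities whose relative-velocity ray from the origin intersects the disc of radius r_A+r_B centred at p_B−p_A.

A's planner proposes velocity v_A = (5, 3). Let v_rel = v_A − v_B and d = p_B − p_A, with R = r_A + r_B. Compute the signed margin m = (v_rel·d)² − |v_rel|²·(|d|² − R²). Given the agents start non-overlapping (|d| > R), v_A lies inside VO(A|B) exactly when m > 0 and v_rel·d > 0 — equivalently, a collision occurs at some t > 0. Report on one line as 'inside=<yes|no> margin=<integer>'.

d = (-2, -13),  |d|² = 173;  R = 5+3 = 8,  c = 173−8² = 109
v_rel = (1, -2),  |v_rel|² = 5;  v_rel·d = (1)·(-2) + (-2)·(-13) = 24
5·t² − 48·t + 109 = 0  ⇒  m = 24² − 5·109 = 31
m = 31 > 0,  v_rel·d = 24 > 0  ⇒  inside

inside=yes margin=31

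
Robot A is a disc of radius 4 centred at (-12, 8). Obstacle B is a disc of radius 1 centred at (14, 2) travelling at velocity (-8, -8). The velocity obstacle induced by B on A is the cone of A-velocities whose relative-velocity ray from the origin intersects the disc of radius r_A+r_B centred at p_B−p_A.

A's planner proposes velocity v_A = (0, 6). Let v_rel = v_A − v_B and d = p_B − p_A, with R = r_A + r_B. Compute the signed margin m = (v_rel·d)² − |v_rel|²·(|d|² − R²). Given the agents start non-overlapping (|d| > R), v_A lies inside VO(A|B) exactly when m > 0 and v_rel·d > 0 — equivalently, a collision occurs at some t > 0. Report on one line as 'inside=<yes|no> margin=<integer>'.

d = (26, -6),  |d|² = 712;  R = 4+1 = 5,  c = 712−5² = 687
v_rel = (8, 14),  |v_rel|² = 260;  v_rel·d = (8)·(26) + (14)·(-6) = 124
260·t² − 248·t + 687 = 0  ⇒  m = 124² − 260·687 = -163244
m = -163244 < 0,  v_rel·d = 124 > 0  ⇒  outside

inside=no margin=-163244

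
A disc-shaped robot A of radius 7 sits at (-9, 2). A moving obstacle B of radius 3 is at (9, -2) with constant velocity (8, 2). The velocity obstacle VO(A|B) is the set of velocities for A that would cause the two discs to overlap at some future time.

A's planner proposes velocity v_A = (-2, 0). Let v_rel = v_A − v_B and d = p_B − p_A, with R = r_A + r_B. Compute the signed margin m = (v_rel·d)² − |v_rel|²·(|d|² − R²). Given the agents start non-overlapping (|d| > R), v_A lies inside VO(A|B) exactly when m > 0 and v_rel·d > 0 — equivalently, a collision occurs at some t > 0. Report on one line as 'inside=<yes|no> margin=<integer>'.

d = (18, -4),  |d|² = 340;  R = 7+3 = 10,  c = 340−10² = 240
v_rel = (-10, -2),  |v_rel|² = 104;  v_rel·d = (-10)·(18) + (-2)·(-4) = -172
104·t² + 344·t + 240 = 0  ⇒  m = (-172)² − 104·240 = 4624
m = 4624 > 0,  v_rel·d = -172 < 0  ⇒  outside

inside=no margin=4624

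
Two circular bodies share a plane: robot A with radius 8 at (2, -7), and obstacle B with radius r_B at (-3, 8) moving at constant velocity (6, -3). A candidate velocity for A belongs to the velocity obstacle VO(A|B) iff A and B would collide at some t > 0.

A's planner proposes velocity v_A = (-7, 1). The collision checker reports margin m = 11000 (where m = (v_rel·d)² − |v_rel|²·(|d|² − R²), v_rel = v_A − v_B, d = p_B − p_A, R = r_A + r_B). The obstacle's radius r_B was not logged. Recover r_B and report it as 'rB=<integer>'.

m = 11000
d = (-5, 15);  v_rel = (-13, 4),  |v_rel|² = 185
v_rel×d = (-13)·(15) − (4)·(-5) = -175
since m = R²·185 − (-175)²:  R² = (30625 + 11000) / 185 = 225
R = √225 = 15  ⇒  r_B = 15 − 8 = 7

rB=7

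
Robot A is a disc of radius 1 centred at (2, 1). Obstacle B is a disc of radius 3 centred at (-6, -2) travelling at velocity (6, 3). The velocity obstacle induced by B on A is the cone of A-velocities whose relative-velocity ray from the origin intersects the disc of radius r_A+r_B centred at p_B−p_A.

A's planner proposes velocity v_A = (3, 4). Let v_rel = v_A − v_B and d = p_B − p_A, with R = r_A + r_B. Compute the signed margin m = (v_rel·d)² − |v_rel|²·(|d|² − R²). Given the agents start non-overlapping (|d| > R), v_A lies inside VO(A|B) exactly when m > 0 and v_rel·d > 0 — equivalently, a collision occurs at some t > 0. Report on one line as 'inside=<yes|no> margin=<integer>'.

d = (-8, -3),  |d|² = 73;  R = 1+3 = 4,  c = 73−4² = 57
v_rel = (-3, 1),  |v_rel|² = 10;  v_rel·d = (-3)·(-8) + (1)·(-3) = 21
10·t² − 42·t + 57 = 0  ⇒  m = 21² − 10·57 = -129
m = -129 < 0,  v_rel·d = 21 > 0  ⇒  outside

inside=no margin=-129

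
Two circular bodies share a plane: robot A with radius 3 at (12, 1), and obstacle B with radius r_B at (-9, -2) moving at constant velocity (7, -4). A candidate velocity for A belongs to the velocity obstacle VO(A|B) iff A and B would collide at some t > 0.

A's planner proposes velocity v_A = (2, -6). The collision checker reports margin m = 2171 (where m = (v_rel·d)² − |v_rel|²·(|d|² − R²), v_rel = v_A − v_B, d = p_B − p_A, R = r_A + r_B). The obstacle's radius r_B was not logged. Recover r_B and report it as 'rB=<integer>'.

m = 2171
d = (-21, -3);  v_rel = (-5, -2),  |v_rel|² = 29
v_rel×d = (-5)·(-3) − (-2)·(-21) = -27
since m = R²·29 − (-27)²:  R² = (729 + 2171) / 29 = 100
R = √100 = 10  ⇒  r_B = 10 − 3 = 7

rB=7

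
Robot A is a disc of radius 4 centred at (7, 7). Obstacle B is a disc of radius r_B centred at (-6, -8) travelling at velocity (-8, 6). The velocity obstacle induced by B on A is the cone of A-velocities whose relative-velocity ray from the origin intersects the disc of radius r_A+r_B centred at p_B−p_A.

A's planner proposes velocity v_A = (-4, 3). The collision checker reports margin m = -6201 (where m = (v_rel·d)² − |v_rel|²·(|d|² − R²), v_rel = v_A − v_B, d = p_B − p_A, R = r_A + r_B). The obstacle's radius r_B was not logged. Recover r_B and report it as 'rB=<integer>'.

m = -6201
d = (-13, -15);  v_rel = (4, -3),  |v_rel|² = 25
v_rel×d = (4)·(-15) − (-3)·(-13) = -99
since m = R²·25 − (-99)²:  R² = (9801 + -6201) / 25 = 144
R = √144 = 12  ⇒  r_B = 12 − 4 = 8

rB=8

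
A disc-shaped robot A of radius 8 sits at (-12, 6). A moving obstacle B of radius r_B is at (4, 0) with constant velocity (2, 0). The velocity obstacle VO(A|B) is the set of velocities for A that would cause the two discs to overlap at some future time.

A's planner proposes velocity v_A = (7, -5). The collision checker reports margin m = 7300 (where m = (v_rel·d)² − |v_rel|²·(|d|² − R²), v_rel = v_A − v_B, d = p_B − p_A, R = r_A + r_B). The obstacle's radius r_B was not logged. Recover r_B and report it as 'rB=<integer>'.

m = 7300
d = (16, -6);  v_rel = (5, -5),  |v_rel|² = 50
v_rel×d = (5)·(-6) − (-5)·(16) = 50
since m = R²·50 − 50²:  R² = (2500 + 7300) / 50 = 196
R = √196 = 14  ⇒  r_B = 14 − 8 = 6

rB=6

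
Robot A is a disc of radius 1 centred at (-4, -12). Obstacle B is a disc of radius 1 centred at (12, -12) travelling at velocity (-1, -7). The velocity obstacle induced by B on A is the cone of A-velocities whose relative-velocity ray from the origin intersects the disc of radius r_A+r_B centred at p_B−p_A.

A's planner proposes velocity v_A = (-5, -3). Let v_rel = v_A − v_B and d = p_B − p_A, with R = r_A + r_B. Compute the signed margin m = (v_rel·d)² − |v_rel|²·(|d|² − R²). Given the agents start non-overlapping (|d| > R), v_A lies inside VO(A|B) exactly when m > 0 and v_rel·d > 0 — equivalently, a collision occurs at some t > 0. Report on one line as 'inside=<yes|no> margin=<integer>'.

d = (16, 0),  |d|² = 256;  R = 1+1 = 2,  c = 256−2² = 252
v_rel = (-4, 4),  |v_rel|² = 32;  v_rel·d = (-4)·(16) + (4)·(0) = -64
32·t² + 128·t + 252 = 0  ⇒  m = (-64)² − 32·252 = -3968
m = -3968 < 0,  v_rel·d = -64 < 0  ⇒  outside

inside=no margin=-3968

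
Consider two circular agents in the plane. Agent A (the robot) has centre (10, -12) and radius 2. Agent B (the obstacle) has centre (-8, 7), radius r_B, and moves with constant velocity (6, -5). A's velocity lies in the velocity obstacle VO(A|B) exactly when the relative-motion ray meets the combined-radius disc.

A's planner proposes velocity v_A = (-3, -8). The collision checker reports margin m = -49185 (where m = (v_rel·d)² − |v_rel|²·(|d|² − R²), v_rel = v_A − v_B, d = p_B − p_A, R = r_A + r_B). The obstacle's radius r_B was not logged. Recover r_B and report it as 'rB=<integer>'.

m = -49185
d = (-18, 19);  v_rel = (-9, -3),  |v_rel|² = 90
v_rel×d = (-9)·(19) − (-3)·(-18) = -225
since m = R²·90 − (-225)²:  R² = (50625 + -49185) / 90 = 16
R = √16 = 4  ⇒  r_B = 4 − 2 = 2

rB=2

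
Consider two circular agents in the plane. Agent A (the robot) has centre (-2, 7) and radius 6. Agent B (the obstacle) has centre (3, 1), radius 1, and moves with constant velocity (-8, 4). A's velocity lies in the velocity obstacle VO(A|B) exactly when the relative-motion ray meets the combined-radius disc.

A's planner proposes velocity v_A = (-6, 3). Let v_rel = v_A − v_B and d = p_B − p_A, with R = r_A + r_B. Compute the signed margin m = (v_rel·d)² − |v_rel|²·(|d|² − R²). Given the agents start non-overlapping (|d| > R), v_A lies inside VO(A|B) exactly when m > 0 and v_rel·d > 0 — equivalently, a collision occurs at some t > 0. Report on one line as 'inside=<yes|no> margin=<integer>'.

d = (5, -6),  |d|² = 61;  R = 6+1 = 7,  c = 61−7² = 12
v_rel = (2, -1),  |v_rel|² = 5;  v_rel·d = (2)·(5) + (-1)·(-6) = 16
5·t² − 32·t + 12 = 0  ⇒  m = 16² − 5·12 = 196
m = 196 > 0,  v_rel·d = 16 > 0  ⇒  inside

inside=yes margin=196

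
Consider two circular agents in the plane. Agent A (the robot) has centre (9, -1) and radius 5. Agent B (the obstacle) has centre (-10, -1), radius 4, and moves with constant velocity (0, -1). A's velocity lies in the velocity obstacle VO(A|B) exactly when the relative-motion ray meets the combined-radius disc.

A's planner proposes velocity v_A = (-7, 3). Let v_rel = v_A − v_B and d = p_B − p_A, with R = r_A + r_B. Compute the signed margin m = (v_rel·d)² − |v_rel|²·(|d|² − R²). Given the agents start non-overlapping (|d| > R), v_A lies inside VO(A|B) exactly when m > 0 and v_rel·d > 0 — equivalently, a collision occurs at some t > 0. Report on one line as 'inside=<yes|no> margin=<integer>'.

d = (-19, 0),  |d|² = 361;  R = 5+4 = 9,  c = 361−9² = 280
v_rel = (-7, 4),  |v_rel|² = 65;  v_rel·d = (-7)·(-19) + (4)·(0) = 133
65·t² − 266·t + 280 = 0  ⇒  m = 133² − 65·280 = -511
m = -511 < 0,  v_rel·d = 133 > 0  ⇒  outside

inside=no margin=-511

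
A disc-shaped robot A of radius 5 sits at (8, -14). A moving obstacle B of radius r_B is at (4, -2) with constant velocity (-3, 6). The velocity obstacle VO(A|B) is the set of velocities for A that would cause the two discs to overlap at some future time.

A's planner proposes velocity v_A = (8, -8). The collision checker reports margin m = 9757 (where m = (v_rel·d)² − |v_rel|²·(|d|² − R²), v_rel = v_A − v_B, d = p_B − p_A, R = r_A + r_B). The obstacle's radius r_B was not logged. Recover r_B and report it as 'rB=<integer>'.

m = 9757
d = (-4, 12);  v_rel = (11, -14),  |v_rel|² = 317
v_rel×d = (11)·(12) − (-14)·(-4) = 76
since m = R²·317 − 76²:  R² = (5776 + 9757) / 317 = 49
R = √49 = 7  ⇒  r_B = 7 − 5 = 2

rB=2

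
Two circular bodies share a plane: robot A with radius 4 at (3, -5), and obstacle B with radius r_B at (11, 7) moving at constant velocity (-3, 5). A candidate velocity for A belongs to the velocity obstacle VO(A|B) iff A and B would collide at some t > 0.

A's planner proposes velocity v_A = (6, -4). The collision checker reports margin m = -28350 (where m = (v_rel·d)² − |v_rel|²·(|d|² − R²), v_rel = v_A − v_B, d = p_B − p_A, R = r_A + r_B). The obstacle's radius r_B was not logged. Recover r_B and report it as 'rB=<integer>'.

m = -28350
d = (8, 12);  v_rel = (9, -9),  |v_rel|² = 162
v_rel×d = (9)·(12) − (-9)·(8) = 180
since m = R²·162 − 180²:  R² = (32400 + -28350) / 162 = 25
R = √25 = 5  ⇒  r_B = 5 − 4 = 1

rB=1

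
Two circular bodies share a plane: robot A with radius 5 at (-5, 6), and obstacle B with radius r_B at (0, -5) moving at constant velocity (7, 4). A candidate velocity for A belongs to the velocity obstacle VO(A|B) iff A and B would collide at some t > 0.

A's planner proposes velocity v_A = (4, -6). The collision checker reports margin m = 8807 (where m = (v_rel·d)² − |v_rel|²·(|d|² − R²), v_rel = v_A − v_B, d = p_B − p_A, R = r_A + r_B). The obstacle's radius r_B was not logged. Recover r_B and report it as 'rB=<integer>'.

m = 8807
d = (5, -11);  v_rel = (-3, -10),  |v_rel|² = 109
v_rel×d = (-3)·(-11) − (-10)·(5) = 83
since m = R²·109 − 83²:  R² = (6889 + 8807) / 109 = 144
R = √144 = 12  ⇒  r_B = 12 − 5 = 7

rB=7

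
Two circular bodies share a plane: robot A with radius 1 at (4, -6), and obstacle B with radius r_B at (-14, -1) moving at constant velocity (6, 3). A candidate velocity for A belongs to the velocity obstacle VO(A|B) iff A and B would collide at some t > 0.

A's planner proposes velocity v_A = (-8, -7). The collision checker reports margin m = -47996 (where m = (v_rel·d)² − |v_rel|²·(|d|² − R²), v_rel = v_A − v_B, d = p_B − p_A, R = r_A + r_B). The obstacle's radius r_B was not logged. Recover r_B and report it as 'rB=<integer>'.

m = -47996
d = (-18, 5);  v_rel = (-14, -10),  |v_rel|² = 296
v_rel×d = (-14)·(5) − (-10)·(-18) = -250
since m = R²·296 − (-250)²:  R² = (62500 + -47996) / 296 = 49
R = √49 = 7  ⇒  r_B = 7 − 1 = 6

rB=6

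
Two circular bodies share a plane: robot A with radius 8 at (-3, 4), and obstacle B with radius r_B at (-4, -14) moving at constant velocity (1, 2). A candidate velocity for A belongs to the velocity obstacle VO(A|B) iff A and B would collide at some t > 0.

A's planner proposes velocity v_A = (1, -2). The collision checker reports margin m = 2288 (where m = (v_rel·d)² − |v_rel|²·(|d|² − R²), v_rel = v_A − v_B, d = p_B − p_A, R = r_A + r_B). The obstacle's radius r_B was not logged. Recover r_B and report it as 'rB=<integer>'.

m = 2288
d = (-1, -18);  v_rel = (0, -4),  |v_rel|² = 16
v_rel×d = (0)·(-18) − (-4)·(-1) = -4
since m = R²·16 − (-4)²:  R² = (16 + 2288) / 16 = 144
R = √144 = 12  ⇒  r_B = 12 − 8 = 4

rB=4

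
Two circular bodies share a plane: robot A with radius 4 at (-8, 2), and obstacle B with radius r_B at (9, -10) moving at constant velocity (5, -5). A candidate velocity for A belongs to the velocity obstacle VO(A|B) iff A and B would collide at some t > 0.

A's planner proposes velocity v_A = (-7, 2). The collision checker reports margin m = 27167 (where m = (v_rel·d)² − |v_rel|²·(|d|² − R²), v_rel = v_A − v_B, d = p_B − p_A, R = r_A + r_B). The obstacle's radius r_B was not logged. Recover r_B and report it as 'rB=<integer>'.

m = 27167
d = (17, -12);  v_rel = (-12, 7),  |v_rel|² = 193
v_rel×d = (-12)·(-12) − (7)·(17) = 25
since m = R²·193 − 25²:  R² = (625 + 27167) / 193 = 144
R = √144 = 12  ⇒  r_B = 12 − 4 = 8

rB=8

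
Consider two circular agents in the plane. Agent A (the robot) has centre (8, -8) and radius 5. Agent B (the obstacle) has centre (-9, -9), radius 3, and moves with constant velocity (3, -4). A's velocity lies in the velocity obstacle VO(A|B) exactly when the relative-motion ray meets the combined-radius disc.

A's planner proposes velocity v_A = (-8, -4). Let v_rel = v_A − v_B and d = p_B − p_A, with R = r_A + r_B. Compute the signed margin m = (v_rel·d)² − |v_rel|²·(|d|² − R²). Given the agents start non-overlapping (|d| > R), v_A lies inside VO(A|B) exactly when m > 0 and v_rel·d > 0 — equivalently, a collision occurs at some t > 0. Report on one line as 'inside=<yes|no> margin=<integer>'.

d = (-17, -1),  |d|² = 290;  R = 5+3 = 8,  c = 290−8² = 226
v_rel = (-11, 0),  |v_rel|² = 121;  v_rel·d = (-11)·(-17) + (0)·(-1) = 187
121·t² − 374·t + 226 = 0  ⇒  m = 187² − 121·226 = 7623
m = 7623 > 0,  v_rel·d = 187 > 0  ⇒  inside

inside=yes margin=7623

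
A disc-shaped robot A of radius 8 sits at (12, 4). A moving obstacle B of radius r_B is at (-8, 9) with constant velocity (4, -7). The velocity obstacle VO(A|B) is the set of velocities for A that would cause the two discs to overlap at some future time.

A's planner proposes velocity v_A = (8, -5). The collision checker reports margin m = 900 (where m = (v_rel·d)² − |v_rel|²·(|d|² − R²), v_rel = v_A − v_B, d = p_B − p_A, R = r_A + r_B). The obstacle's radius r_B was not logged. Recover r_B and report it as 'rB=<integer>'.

m = 900
d = (-20, 5);  v_rel = (4, 2),  |v_rel|² = 20
v_rel×d = (4)·(5) − (2)·(-20) = 60
since m = R²·20 − 60²:  R² = (3600 + 900) / 20 = 225
R = √225 = 15  ⇒  r_B = 15 − 8 = 7

rB=7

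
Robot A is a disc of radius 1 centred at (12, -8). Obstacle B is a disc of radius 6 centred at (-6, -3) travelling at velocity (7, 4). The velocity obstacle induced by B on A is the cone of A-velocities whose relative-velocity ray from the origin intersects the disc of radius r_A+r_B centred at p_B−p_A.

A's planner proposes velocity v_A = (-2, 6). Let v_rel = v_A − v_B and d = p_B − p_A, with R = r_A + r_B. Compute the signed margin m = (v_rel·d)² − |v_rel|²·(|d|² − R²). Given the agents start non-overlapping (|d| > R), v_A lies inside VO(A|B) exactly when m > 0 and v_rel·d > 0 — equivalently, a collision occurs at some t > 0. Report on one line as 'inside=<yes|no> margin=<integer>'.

d = (-18, 5),  |d|² = 349;  R = 1+6 = 7,  c = 349−7² = 300
v_rel = (-9, 2),  |v_rel|² = 85;  v_rel·d = (-9)·(-18) + (2)·(5) = 172
85·t² − 344·t + 300 = 0  ⇒  m = 172² − 85·300 = 4084
m = 4084 > 0,  v_rel·d = 172 > 0  ⇒  inside

inside=yes margin=4084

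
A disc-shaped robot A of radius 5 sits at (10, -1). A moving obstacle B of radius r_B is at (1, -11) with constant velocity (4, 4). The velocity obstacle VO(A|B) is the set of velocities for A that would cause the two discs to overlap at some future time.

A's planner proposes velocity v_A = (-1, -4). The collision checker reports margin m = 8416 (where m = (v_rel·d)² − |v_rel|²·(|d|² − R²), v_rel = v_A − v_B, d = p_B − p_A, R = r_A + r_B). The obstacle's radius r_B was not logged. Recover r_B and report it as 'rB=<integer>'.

m = 8416
d = (-9, -10);  v_rel = (-5, -8),  |v_rel|² = 89
v_rel×d = (-5)·(-10) − (-8)·(-9) = -22
since m = R²·89 − (-22)²:  R² = (484 + 8416) / 89 = 100
R = √100 = 10  ⇒  r_B = 10 − 5 = 5

rB=5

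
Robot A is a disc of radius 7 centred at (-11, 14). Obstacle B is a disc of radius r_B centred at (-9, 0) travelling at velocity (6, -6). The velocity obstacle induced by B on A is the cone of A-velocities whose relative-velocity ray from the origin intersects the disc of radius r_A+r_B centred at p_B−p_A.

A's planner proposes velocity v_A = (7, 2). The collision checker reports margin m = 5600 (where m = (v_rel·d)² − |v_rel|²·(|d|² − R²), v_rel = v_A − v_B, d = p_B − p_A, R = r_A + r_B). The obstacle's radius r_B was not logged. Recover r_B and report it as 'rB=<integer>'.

m = 5600
d = (2, -14);  v_rel = (1, 8),  |v_rel|² = 65
v_rel×d = (1)·(-14) − (8)·(2) = -30
since m = R²·65 − (-30)²:  R² = (900 + 5600) / 65 = 100
R = √100 = 10  ⇒  r_B = 10 − 7 = 3

rB=3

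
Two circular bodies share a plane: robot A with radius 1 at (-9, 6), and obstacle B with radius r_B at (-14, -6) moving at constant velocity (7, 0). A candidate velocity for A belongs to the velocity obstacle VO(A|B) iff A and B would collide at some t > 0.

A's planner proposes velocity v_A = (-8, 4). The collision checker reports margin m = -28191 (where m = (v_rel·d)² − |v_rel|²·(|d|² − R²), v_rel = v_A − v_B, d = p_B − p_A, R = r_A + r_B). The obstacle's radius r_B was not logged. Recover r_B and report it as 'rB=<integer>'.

m = -28191
d = (-5, -12);  v_rel = (-15, 4),  |v_rel|² = 241
v_rel×d = (-15)·(-12) − (4)·(-5) = 200
since m = R²·241 − 200²:  R² = (40000 + -28191) / 241 = 49
R = √49 = 7  ⇒  r_B = 7 − 1 = 6

rB=6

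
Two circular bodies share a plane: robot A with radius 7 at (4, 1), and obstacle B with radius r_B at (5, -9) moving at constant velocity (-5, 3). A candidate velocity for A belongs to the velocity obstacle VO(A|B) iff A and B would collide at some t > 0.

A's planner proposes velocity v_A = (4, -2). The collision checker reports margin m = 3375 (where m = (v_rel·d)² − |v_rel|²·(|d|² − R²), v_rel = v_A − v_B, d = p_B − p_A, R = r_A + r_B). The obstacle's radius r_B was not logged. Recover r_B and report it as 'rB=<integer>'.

m = 3375
d = (1, -10);  v_rel = (9, -5),  |v_rel|² = 106
v_rel×d = (9)·(-10) − (-5)·(1) = -85
since m = R²·106 − (-85)²:  R² = (7225 + 3375) / 106 = 100
R = √100 = 10  ⇒  r_B = 10 − 7 = 3

rB=3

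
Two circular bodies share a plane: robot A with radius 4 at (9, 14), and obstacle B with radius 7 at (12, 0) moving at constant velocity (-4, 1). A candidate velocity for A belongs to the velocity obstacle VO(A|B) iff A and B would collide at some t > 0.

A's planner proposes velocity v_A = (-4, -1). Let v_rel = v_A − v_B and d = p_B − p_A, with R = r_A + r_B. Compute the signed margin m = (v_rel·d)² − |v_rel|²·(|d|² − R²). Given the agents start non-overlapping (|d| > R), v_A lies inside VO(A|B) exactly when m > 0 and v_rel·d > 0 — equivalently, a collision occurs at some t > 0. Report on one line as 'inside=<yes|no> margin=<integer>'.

d = (3, -14),  |d|² = 205;  R = 4+7 = 11,  c = 205−11² = 84
v_rel = (0, -2),  |v_rel|² = 4;  v_rel·d = (0)·(3) + (-2)·(-14) = 28
4·t² − 56·t + 84 = 0  ⇒  m = 28² − 4·84 = 448
m = 448 > 0,  v_rel·d = 28 > 0  ⇒  inside

inside=yes margin=448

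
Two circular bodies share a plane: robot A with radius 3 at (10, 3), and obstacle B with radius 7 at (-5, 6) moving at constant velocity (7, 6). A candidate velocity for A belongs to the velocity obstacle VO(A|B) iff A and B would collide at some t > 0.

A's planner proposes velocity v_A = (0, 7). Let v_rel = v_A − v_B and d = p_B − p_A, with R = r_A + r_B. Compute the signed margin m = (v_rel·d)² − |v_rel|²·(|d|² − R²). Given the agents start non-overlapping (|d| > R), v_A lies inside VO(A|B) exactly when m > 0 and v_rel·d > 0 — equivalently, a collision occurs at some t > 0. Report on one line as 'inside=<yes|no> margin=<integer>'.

d = (-15, 3),  |d|² = 234;  R = 3+7 = 10,  c = 234−10² = 134
v_rel = (-7, 1),  |v_rel|² = 50;  v_rel·d = (-7)·(-15) + (1)·(3) = 108
50·t² − 216·t + 134 = 0  ⇒  m = 108² − 50·134 = 4964
m = 4964 > 0,  v_rel·d = 108 > 0  ⇒  inside

inside=yes margin=4964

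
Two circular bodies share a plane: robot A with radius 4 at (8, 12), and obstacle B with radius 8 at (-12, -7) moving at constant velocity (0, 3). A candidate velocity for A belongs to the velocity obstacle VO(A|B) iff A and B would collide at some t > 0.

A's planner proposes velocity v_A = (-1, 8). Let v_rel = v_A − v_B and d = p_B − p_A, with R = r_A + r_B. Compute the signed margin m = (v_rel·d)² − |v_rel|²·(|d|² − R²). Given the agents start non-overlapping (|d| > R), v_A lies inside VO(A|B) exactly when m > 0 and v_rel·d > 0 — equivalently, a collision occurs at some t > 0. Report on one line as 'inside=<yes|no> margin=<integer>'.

d = (-20, -19),  |d|² = 761;  R = 4+8 = 12,  c = 761−12² = 617
v_rel = (-1, 5),  |v_rel|² = 26;  v_rel·d = (-1)·(-20) + (5)·(-19) = -75
26·t² + 150·t + 617 = 0  ⇒  m = (-75)² − 26·617 = -10417
m = -10417 < 0,  v_rel·d = -75 < 0  ⇒  outside

inside=no margin=-10417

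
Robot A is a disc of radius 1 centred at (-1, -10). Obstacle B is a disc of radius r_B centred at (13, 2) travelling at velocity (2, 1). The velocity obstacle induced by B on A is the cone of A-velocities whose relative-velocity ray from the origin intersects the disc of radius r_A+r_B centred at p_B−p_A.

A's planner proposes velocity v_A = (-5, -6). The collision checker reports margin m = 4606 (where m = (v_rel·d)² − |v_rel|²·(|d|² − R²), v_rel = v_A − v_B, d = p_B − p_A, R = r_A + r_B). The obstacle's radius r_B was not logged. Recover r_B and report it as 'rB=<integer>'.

m = 4606
d = (14, 12);  v_rel = (-7, -7),  |v_rel|² = 98
v_rel×d = (-7)·(12) − (-7)·(14) = 14
since m = R²·98 − 14²:  R² = (196 + 4606) / 98 = 49
R = √49 = 7  ⇒  r_B = 7 − 1 = 6

rB=6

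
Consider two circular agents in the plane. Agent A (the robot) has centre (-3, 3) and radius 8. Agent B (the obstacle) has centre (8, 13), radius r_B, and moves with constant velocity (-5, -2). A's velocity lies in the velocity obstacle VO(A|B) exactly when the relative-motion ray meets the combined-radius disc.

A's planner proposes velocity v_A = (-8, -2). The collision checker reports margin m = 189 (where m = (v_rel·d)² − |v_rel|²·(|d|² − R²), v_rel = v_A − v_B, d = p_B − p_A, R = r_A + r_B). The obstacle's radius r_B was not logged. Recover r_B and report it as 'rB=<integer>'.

m = 189
d = (11, 10);  v_rel = (-3, 0),  |v_rel|² = 9
v_rel×d = (-3)·(10) − (0)·(11) = -30
since m = R²·9 − (-30)²:  R² = (900 + 189) / 9 = 121
R = √121 = 11  ⇒  r_B = 11 − 8 = 3

rB=3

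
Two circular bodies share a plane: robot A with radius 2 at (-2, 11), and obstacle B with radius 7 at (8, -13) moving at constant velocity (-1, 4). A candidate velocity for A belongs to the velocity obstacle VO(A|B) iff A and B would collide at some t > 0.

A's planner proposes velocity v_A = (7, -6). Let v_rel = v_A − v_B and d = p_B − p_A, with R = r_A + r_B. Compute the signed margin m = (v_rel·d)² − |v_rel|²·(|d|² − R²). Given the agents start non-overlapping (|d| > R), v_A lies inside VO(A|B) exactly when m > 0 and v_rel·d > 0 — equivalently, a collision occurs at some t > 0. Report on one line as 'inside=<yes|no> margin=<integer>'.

d = (10, -24),  |d|² = 676;  R = 2+7 = 9,  c = 676−9² = 595
v_rel = (8, -10),  |v_rel|² = 164;  v_rel·d = (8)·(10) + (-10)·(-24) = 320
164·t² − 640·t + 595 = 0  ⇒  m = 320² − 164·595 = 4820
m = 4820 > 0,  v_rel·d = 320 > 0  ⇒  inside

inside=yes margin=4820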